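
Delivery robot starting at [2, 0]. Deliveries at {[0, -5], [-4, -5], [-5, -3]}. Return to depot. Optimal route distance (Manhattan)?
24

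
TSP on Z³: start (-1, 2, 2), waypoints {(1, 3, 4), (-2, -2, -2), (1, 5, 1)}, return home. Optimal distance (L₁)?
32
(one optimal route: (-1, 2, 2) → (1, 3, 4) → (1, 5, 1) → (-2, -2, -2) → (-1, 2, 2))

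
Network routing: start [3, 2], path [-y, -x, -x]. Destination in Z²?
(1, 1)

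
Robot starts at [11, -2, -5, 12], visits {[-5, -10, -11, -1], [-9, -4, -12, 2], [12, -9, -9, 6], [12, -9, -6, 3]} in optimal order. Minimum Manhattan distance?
65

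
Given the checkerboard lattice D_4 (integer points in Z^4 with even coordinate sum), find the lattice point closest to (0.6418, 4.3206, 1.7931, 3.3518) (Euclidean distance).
(1, 4, 2, 3)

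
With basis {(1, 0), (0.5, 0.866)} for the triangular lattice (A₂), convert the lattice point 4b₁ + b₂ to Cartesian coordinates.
(4.5, 0.866)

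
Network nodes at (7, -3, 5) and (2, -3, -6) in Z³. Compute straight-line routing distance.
12.083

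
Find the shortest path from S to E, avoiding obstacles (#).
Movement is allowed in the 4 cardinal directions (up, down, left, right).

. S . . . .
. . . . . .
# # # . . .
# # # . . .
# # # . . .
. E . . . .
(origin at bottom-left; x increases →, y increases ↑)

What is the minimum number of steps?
9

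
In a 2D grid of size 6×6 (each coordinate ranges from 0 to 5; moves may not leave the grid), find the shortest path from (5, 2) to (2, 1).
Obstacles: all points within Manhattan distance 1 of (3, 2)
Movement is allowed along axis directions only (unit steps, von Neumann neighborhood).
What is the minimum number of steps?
6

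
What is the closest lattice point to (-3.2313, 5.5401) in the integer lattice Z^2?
(-3, 6)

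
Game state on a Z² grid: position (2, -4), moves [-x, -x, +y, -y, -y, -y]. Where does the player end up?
(0, -6)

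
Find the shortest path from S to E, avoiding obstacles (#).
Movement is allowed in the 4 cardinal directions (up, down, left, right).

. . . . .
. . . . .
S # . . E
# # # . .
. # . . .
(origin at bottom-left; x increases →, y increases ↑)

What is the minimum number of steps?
6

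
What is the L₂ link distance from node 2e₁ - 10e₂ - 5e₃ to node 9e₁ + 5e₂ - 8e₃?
16.8226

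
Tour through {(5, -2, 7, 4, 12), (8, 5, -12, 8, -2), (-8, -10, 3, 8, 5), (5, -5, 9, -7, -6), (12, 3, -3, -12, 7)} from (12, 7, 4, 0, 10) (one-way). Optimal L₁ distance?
193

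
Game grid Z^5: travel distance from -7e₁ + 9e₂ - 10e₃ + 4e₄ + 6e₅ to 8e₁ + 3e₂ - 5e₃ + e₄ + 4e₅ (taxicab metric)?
31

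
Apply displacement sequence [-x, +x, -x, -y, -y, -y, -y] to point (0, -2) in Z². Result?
(-1, -6)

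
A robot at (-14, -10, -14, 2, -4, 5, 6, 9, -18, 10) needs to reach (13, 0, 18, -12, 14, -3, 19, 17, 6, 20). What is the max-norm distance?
32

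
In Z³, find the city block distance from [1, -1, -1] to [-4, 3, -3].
11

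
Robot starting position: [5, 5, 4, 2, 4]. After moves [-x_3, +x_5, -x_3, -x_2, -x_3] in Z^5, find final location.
(5, 4, 1, 2, 5)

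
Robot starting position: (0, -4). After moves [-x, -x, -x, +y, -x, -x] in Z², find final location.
(-5, -3)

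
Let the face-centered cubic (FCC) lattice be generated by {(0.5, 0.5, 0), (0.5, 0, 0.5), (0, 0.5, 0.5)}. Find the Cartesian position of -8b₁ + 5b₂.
(-1.5, -4, 2.5)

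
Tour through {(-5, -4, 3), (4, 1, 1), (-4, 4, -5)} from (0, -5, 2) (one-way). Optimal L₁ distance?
40
(one optimal route: (0, -5, 2) → (-5, -4, 3) → (4, 1, 1) → (-4, 4, -5))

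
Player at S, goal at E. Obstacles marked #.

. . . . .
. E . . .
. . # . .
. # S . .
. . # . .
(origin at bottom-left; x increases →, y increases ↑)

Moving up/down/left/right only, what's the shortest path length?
5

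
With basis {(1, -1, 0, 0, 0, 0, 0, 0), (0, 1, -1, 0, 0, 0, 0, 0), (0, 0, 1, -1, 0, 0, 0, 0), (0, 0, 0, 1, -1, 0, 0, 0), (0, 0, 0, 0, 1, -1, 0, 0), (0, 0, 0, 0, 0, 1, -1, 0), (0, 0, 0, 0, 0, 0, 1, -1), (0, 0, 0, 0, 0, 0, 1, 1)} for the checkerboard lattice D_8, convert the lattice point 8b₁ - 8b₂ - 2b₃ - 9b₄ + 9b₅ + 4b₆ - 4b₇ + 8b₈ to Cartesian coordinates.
(8, -16, 6, -7, 18, -5, 0, 12)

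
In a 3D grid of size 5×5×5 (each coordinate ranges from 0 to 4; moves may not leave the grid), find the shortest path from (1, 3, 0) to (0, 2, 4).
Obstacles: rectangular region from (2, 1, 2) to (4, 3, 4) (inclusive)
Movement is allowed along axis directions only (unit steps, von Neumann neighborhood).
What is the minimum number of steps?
6
(one shortest path: (1, 3, 0) → (0, 3, 0) → (0, 2, 0) → (0, 2, 1) → (0, 2, 2) → (0, 2, 3) → (0, 2, 4))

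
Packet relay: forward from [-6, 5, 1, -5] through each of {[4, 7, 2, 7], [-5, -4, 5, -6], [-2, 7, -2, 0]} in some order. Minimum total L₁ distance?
59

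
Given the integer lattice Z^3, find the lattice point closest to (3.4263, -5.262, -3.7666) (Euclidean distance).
(3, -5, -4)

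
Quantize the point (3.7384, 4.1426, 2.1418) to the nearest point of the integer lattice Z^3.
(4, 4, 2)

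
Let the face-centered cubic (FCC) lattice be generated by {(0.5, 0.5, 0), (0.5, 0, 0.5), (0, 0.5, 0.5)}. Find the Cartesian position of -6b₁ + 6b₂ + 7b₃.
(0, 0.5, 6.5)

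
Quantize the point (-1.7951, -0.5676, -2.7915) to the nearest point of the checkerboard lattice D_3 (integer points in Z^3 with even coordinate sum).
(-2, -1, -3)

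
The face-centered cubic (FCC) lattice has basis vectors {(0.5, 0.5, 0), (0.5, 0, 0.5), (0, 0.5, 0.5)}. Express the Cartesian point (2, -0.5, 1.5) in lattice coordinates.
4b₂ - b₃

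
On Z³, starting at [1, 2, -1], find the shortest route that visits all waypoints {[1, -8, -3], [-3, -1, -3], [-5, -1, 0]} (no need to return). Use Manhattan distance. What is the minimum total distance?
26
(one optimal route: (1, 2, -1) → (-5, -1, 0) → (-3, -1, -3) → (1, -8, -3))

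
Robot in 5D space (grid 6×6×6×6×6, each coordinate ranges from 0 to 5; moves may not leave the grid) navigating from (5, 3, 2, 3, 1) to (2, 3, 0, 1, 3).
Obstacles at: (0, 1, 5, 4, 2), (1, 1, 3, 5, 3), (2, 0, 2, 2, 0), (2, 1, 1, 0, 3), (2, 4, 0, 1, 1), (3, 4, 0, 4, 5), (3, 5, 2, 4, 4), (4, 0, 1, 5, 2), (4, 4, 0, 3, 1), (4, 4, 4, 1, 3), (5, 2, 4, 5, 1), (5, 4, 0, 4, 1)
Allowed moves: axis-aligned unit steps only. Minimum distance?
9
(one shortest path: (5, 3, 2, 3, 1) → (4, 3, 2, 3, 1) → (3, 3, 2, 3, 1) → (2, 3, 2, 3, 1) → (2, 3, 1, 3, 1) → (2, 3, 0, 3, 1) → (2, 3, 0, 2, 1) → (2, 3, 0, 1, 1) → (2, 3, 0, 1, 2) → (2, 3, 0, 1, 3))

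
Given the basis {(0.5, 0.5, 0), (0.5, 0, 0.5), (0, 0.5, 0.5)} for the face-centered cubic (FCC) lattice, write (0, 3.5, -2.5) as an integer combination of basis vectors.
6b₁ - 6b₂ + b₃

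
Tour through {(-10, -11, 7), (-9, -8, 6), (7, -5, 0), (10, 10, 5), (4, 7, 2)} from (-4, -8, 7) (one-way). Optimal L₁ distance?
68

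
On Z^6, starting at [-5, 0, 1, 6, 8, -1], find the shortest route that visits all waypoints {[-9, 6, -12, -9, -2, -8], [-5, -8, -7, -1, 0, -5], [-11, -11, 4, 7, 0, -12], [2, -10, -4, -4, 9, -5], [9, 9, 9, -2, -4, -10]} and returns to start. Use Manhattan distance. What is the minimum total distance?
250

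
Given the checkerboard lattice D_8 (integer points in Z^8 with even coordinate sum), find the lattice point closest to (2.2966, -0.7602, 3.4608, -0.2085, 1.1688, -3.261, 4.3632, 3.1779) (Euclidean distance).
(2, -1, 4, 0, 1, -3, 4, 3)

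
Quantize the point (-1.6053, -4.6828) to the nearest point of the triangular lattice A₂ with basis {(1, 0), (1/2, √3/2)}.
(-1.5, -4.33)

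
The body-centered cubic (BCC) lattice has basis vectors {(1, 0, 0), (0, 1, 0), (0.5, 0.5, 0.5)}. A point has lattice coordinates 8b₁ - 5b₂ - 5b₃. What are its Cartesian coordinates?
(5.5, -7.5, -2.5)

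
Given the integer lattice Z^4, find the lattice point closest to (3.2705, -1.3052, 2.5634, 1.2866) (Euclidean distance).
(3, -1, 3, 1)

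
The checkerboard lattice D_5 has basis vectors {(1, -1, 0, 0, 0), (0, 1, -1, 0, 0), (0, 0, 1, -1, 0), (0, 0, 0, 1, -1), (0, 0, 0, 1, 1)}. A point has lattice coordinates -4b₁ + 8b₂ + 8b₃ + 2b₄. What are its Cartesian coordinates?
(-4, 12, 0, -6, -2)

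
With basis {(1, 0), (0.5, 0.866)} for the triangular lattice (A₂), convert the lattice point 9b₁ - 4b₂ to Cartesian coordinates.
(7, -3.464)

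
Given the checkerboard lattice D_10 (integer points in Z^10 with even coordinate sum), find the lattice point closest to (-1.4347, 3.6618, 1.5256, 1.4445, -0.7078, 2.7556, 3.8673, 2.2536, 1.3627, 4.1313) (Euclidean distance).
(-1, 4, 1, 1, -1, 3, 4, 2, 1, 4)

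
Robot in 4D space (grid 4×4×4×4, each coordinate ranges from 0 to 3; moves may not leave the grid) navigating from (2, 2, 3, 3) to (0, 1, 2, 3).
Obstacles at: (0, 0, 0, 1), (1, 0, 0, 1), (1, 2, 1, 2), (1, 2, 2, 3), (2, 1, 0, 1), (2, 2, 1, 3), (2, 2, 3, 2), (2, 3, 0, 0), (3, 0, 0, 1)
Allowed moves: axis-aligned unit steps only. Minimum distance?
4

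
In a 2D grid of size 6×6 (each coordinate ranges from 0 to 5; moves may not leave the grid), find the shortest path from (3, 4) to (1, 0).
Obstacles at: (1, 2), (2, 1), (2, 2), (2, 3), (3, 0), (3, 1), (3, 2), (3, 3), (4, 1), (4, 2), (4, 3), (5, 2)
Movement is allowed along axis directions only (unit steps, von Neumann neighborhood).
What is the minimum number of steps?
8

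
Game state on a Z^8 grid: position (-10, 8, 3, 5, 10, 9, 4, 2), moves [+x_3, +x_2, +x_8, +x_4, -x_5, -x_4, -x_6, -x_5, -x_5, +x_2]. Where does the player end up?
(-10, 10, 4, 5, 7, 8, 4, 3)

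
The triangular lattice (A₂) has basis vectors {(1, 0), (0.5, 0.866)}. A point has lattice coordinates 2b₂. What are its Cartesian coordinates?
(1, 1.732)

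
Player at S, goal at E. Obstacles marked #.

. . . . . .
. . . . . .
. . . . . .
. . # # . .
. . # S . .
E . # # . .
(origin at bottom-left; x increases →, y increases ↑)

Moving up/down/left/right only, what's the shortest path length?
10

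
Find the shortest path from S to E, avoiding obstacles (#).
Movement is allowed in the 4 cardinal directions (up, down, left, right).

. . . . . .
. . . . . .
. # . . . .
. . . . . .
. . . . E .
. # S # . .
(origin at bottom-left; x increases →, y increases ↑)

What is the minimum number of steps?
3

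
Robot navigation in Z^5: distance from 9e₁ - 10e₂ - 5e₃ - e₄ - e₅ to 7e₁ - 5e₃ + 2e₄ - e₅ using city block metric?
15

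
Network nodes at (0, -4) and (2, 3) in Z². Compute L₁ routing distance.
9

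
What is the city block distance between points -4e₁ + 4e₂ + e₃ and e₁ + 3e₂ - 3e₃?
10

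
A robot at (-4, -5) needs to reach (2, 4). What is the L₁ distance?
15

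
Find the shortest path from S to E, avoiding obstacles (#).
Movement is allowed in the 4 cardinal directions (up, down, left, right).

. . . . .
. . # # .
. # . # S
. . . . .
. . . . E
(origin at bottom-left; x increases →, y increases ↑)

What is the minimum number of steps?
2
(one shortest path: (4, 2) → (4, 1) → (4, 0))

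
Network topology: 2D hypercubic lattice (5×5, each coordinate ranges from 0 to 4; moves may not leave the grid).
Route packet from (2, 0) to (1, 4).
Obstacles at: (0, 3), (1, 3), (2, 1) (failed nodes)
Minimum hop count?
7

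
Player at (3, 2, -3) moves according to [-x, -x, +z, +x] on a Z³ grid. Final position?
(2, 2, -2)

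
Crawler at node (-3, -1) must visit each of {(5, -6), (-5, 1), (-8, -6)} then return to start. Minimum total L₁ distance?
40
(one optimal route: (-3, -1) → (5, -6) → (-8, -6) → (-5, 1) → (-3, -1))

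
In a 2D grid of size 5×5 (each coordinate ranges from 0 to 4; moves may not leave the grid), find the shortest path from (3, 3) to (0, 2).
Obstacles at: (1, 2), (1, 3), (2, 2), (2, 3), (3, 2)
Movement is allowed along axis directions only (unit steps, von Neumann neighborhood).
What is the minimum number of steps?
6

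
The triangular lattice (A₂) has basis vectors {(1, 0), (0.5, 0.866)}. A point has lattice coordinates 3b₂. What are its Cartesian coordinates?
(1.5, 2.598)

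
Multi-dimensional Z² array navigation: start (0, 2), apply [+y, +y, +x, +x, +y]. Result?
(2, 5)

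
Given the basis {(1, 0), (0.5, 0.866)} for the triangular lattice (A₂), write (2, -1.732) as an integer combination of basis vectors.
3b₁ - 2b₂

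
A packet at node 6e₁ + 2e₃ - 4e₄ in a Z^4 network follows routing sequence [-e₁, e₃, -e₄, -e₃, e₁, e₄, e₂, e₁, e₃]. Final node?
(7, 1, 3, -4)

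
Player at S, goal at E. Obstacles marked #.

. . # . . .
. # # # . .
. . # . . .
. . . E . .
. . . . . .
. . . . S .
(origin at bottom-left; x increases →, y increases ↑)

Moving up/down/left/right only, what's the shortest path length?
3
(one shortest path: (4, 0) → (3, 0) → (3, 1) → (3, 2))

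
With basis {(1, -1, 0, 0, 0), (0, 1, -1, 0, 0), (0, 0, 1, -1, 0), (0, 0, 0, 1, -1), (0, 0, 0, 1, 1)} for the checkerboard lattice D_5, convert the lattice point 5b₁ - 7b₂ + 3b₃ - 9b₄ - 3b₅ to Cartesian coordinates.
(5, -12, 10, -15, 6)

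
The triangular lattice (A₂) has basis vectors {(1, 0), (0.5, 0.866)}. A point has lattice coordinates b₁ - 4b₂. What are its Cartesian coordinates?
(-1, -3.464)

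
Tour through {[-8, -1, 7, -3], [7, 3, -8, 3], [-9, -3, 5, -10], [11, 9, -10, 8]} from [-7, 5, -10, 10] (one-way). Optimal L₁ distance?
93
(one optimal route: (-7, 5, -10, 10) → (11, 9, -10, 8) → (7, 3, -8, 3) → (-8, -1, 7, -3) → (-9, -3, 5, -10))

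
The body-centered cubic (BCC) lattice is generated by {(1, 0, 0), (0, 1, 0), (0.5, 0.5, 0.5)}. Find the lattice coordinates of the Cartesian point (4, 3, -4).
8b₁ + 7b₂ - 8b₃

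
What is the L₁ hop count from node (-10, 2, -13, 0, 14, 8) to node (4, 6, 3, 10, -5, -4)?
75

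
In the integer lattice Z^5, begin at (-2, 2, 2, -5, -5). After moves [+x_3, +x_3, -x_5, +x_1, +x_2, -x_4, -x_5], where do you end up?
(-1, 3, 4, -6, -7)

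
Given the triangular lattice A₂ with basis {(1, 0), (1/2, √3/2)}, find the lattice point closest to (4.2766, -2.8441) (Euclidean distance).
(4.5, -2.598)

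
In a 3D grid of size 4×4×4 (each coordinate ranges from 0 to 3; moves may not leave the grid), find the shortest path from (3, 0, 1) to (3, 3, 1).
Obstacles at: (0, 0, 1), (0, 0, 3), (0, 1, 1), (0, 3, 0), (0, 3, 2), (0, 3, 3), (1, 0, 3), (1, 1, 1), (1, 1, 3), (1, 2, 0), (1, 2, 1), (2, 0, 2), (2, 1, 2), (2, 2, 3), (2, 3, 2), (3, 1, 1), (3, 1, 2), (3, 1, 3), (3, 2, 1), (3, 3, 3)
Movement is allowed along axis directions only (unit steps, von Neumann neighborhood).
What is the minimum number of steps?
5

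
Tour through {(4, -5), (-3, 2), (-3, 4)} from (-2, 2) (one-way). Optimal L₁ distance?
19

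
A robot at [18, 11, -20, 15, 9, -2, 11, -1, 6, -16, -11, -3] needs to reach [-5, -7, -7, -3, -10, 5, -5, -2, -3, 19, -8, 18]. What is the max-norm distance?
35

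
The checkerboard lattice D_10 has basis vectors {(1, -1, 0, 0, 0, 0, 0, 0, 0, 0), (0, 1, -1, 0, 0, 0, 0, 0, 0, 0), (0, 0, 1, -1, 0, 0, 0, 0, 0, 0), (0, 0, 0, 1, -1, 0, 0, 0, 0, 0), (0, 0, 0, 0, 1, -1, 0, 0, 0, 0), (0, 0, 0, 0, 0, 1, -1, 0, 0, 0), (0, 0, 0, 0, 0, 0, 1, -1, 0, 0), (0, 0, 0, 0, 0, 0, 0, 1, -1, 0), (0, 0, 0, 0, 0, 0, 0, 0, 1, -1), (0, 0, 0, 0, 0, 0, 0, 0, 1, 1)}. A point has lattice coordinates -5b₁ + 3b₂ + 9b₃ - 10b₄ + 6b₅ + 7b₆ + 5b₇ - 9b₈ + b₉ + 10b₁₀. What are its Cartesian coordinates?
(-5, 8, 6, -19, 16, 1, -2, -14, 20, 9)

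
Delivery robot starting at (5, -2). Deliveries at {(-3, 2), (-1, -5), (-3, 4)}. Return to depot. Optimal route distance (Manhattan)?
34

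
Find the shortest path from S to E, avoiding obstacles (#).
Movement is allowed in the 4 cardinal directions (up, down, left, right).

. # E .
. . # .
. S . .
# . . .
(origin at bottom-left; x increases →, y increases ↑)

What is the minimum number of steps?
5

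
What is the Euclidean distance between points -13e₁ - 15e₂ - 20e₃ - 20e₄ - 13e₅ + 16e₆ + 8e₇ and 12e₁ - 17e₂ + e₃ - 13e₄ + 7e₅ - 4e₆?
44.5309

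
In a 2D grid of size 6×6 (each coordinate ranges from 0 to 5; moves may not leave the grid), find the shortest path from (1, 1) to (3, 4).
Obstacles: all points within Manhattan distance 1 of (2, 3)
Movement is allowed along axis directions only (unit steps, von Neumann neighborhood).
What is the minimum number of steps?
7
(one shortest path: (1, 1) → (2, 1) → (3, 1) → (4, 1) → (4, 2) → (4, 3) → (4, 4) → (3, 4))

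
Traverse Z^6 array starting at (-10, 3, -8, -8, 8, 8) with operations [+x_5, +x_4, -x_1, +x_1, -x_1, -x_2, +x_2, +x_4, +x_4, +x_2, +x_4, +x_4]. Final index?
(-11, 4, -8, -3, 9, 8)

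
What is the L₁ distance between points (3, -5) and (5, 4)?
11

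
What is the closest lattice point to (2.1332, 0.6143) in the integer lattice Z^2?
(2, 1)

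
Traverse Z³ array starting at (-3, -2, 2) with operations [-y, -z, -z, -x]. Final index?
(-4, -3, 0)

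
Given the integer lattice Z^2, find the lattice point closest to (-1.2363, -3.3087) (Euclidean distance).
(-1, -3)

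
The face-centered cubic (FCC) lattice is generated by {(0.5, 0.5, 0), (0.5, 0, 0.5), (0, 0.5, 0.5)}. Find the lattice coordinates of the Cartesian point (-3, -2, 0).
-5b₁ - b₂ + b₃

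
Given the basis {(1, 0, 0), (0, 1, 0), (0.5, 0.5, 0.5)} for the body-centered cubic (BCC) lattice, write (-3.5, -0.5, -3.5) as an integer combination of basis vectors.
3b₂ - 7b₃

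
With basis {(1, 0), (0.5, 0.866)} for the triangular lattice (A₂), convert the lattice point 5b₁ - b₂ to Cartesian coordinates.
(4.5, -0.866)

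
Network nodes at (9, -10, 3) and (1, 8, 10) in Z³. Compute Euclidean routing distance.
20.9045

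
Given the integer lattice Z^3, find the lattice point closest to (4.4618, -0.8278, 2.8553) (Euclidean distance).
(4, -1, 3)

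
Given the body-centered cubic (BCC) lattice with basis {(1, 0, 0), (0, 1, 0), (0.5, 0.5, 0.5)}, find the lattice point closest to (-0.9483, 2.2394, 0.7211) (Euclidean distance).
(-1, 2, 1)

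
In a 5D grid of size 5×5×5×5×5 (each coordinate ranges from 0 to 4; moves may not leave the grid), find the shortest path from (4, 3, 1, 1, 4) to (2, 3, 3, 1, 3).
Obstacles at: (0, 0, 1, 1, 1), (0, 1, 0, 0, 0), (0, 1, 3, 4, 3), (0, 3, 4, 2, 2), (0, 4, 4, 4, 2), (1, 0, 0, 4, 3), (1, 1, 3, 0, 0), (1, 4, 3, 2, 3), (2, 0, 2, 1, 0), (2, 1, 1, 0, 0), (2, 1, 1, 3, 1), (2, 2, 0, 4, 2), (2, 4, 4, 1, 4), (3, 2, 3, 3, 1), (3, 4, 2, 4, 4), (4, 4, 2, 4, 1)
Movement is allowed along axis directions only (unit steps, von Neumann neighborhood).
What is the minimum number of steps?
5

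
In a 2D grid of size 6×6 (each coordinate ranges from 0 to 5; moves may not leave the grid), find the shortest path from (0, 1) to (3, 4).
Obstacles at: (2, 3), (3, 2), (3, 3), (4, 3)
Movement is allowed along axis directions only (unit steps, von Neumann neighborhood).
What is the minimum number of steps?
6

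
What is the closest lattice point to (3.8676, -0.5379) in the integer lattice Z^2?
(4, -1)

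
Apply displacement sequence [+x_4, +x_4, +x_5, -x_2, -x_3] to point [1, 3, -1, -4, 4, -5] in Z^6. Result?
(1, 2, -2, -2, 5, -5)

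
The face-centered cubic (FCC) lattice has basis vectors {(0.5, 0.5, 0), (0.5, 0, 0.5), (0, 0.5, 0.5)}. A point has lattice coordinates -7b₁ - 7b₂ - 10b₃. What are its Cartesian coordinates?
(-7, -8.5, -8.5)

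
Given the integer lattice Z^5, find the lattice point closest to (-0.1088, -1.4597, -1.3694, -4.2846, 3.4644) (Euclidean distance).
(0, -1, -1, -4, 3)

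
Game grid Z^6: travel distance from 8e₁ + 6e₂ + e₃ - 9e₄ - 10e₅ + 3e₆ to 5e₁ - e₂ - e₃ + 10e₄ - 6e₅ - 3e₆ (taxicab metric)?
41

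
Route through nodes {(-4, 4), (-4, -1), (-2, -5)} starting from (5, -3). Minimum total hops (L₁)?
20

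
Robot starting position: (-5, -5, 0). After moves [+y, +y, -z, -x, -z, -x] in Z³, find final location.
(-7, -3, -2)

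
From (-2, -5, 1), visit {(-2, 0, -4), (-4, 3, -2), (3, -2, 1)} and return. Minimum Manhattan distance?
40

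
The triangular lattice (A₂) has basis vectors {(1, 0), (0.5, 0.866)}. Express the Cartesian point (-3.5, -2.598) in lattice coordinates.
-2b₁ - 3b₂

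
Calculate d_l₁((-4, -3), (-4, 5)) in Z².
8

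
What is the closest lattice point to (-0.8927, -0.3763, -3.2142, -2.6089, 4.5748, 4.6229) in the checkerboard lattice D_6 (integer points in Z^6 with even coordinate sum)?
(-1, 0, -3, -3, 4, 5)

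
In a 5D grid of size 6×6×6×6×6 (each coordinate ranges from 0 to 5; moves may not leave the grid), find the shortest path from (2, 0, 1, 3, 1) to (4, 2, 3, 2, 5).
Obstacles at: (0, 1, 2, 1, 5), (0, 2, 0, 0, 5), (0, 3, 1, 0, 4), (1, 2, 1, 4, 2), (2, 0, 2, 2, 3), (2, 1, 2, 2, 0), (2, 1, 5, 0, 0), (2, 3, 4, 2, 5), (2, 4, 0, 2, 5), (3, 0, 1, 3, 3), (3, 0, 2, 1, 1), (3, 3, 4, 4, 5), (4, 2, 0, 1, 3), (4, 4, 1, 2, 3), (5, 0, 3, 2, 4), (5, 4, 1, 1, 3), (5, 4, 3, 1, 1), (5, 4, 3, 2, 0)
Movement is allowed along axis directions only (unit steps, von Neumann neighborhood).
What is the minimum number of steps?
11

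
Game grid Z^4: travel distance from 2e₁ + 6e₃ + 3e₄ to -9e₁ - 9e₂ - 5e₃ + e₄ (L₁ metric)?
33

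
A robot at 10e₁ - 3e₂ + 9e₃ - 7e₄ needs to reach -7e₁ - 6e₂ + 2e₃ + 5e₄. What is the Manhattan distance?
39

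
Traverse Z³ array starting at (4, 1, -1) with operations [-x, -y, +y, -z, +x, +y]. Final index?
(4, 2, -2)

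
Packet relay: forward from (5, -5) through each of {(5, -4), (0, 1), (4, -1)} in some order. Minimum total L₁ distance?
11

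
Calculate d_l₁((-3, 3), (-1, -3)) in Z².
8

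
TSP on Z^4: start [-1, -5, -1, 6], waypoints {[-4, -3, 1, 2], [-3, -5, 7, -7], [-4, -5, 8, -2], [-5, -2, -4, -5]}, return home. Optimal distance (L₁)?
70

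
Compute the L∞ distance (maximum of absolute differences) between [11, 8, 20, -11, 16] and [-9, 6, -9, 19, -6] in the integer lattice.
30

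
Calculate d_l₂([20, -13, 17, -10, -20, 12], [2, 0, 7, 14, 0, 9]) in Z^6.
39.724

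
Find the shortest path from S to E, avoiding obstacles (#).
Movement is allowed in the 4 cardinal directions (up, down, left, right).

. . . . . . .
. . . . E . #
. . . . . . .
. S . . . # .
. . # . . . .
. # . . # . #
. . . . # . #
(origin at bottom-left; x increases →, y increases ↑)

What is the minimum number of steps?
5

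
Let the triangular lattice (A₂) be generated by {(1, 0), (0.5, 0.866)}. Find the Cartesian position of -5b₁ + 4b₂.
(-3, 3.464)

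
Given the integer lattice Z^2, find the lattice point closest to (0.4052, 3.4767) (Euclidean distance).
(0, 3)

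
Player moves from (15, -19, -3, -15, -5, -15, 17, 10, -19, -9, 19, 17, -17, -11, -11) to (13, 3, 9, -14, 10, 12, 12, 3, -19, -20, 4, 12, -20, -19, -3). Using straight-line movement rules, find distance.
46.5725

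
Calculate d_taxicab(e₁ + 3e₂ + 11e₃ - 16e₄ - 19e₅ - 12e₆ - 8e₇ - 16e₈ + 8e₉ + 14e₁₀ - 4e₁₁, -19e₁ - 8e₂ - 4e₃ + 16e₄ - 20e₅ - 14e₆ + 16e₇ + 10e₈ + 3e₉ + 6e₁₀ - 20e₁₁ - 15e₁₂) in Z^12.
175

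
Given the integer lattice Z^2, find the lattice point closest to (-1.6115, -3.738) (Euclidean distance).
(-2, -4)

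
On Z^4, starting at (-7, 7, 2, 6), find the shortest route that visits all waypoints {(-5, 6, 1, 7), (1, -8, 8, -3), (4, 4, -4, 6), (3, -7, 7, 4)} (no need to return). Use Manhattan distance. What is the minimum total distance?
58
(one optimal route: (-7, 7, 2, 6) → (-5, 6, 1, 7) → (4, 4, -4, 6) → (3, -7, 7, 4) → (1, -8, 8, -3))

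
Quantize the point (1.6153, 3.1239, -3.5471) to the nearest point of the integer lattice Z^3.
(2, 3, -4)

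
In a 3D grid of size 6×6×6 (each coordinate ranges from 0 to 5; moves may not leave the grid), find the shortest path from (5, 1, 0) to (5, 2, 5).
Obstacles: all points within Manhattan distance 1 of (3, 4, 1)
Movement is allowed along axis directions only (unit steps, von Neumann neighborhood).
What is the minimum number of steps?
6
(one shortest path: (5, 1, 0) → (5, 2, 0) → (5, 2, 1) → (5, 2, 2) → (5, 2, 3) → (5, 2, 4) → (5, 2, 5))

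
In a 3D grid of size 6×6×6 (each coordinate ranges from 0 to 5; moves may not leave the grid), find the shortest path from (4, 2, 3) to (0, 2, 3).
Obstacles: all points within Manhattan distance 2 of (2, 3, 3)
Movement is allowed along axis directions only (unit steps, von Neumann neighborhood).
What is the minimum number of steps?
8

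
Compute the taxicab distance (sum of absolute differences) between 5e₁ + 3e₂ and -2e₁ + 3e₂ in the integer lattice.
7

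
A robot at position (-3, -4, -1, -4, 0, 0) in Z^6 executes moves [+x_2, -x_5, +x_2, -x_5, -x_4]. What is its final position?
(-3, -2, -1, -5, -2, 0)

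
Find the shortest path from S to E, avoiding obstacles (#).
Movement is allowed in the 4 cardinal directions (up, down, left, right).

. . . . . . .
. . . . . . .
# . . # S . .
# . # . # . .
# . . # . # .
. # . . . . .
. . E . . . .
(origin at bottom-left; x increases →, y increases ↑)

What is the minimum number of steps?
10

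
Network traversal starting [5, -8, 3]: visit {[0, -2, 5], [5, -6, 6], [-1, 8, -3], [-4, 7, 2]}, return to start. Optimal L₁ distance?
68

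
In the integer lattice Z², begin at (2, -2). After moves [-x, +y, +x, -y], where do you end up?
(2, -2)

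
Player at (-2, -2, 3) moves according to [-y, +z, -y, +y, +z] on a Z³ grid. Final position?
(-2, -3, 5)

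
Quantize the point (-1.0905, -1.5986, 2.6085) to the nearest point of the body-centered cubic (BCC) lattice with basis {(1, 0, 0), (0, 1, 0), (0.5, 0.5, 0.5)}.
(-1.5, -1.5, 2.5)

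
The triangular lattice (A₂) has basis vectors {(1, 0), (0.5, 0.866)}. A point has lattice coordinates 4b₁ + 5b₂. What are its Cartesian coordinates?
(6.5, 4.33)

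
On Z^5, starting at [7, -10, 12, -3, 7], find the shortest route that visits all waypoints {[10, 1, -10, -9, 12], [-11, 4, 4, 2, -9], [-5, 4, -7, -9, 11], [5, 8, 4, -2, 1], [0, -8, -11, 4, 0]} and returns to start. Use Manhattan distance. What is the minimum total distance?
230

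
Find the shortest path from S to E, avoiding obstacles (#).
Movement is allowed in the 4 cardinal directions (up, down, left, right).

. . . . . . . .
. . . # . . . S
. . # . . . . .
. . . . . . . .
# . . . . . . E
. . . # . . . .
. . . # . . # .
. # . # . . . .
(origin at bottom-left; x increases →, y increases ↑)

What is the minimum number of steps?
3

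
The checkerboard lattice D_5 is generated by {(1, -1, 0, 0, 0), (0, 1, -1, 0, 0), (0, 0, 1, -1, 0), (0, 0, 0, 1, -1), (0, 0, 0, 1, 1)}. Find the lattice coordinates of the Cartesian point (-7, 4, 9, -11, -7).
-7b₁ - 3b₂ + 6b₃ + b₄ - 6b₅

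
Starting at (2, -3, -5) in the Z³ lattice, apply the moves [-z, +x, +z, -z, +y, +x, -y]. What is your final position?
(4, -3, -6)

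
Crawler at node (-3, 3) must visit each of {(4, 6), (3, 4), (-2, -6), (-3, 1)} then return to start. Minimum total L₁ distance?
38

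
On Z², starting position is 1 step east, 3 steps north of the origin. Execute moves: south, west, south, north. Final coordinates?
(0, 2)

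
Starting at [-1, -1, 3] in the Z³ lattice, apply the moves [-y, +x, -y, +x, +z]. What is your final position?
(1, -3, 4)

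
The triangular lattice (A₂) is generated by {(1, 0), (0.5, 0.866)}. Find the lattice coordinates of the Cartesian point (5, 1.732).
4b₁ + 2b₂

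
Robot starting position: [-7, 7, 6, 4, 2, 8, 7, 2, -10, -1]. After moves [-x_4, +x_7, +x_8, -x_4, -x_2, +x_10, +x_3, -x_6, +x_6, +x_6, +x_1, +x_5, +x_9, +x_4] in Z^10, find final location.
(-6, 6, 7, 3, 3, 9, 8, 3, -9, 0)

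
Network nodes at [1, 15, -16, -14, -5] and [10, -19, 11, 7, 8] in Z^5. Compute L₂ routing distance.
50.7543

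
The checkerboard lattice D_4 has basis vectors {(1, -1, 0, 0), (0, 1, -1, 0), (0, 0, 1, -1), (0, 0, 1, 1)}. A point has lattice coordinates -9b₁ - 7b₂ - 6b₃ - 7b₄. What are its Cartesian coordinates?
(-9, 2, -6, -1)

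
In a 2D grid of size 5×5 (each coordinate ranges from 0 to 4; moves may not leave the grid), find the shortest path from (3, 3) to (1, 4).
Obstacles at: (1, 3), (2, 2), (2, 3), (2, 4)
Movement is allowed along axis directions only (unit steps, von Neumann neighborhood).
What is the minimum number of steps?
9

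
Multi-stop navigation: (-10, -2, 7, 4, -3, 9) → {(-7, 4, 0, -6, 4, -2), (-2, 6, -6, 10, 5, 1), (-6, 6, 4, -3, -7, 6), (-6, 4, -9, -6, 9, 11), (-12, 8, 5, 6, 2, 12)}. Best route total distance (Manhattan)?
153
(one optimal route: (-10, -2, 7, 4, -3, 9) → (-12, 8, 5, 6, 2, 12) → (-6, 6, 4, -3, -7, 6) → (-7, 4, 0, -6, 4, -2) → (-6, 4, -9, -6, 9, 11) → (-2, 6, -6, 10, 5, 1))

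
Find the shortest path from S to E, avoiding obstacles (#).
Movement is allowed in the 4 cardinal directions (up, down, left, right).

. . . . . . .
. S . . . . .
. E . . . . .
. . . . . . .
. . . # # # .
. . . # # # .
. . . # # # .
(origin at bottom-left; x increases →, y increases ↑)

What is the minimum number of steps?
1
(one shortest path: (1, 5) → (1, 4))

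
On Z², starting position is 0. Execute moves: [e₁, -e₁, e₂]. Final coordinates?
(0, 1)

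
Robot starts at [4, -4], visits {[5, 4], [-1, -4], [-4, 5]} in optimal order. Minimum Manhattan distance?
27
(one optimal route: (4, -4) → (-1, -4) → (-4, 5) → (5, 4))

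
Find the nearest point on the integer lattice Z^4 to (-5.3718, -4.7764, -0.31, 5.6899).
(-5, -5, 0, 6)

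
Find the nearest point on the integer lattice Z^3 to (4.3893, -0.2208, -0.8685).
(4, 0, -1)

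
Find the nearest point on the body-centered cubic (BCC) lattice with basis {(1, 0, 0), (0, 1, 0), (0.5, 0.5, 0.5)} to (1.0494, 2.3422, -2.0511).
(1, 2, -2)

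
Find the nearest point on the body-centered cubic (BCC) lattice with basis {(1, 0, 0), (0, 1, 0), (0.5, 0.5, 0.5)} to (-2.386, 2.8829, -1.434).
(-2.5, 2.5, -1.5)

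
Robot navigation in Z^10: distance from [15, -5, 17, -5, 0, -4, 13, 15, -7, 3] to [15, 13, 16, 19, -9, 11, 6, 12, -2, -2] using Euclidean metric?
36.2629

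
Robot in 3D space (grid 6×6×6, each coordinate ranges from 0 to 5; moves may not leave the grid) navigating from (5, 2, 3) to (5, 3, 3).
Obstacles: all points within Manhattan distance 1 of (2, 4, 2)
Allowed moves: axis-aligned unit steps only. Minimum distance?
1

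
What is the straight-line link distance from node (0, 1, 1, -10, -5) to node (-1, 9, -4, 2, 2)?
16.8226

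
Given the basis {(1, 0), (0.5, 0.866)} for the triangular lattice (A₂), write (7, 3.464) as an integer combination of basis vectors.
5b₁ + 4b₂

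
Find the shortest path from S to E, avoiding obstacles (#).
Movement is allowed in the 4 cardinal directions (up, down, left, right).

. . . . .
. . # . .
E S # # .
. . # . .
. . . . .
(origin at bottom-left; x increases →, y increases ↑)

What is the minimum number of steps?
1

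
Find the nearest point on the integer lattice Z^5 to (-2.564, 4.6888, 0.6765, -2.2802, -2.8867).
(-3, 5, 1, -2, -3)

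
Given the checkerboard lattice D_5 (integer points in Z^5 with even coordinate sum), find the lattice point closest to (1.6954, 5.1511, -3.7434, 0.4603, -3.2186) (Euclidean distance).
(2, 5, -4, 0, -3)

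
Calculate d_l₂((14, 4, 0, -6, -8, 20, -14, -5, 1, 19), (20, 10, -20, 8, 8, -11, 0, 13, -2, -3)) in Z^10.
53.8331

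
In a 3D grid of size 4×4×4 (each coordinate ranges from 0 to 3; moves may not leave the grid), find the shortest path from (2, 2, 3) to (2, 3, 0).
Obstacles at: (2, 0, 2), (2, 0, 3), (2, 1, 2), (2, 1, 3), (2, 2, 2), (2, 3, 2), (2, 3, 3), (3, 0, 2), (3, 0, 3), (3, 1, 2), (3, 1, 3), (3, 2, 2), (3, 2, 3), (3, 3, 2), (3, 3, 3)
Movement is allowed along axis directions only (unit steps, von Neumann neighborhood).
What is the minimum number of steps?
6
(one shortest path: (2, 2, 3) → (1, 2, 3) → (1, 3, 3) → (1, 3, 2) → (1, 3, 1) → (2, 3, 1) → (2, 3, 0))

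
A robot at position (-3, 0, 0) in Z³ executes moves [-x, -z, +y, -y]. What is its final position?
(-4, 0, -1)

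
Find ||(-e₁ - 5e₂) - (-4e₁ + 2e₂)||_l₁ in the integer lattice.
10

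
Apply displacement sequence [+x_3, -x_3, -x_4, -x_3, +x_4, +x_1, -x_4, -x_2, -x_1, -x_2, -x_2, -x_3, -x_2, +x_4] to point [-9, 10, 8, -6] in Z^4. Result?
(-9, 6, 6, -6)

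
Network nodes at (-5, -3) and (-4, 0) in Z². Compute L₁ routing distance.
4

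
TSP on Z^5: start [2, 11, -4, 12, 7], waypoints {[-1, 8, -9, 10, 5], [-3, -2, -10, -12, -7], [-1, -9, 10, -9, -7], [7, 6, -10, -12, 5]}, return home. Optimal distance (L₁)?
182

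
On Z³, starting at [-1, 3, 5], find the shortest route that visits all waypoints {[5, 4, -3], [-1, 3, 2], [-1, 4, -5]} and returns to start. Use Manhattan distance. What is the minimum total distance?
34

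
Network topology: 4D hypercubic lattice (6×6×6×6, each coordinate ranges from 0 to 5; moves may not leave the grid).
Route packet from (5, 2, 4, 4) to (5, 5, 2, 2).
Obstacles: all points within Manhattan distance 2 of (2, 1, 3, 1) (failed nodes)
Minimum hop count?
7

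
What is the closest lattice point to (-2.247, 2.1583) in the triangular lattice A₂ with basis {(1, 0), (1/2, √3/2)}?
(-2, 1.732)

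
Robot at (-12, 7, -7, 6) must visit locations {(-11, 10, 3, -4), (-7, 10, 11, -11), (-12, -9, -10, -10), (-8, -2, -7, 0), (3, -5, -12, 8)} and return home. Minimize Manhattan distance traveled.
174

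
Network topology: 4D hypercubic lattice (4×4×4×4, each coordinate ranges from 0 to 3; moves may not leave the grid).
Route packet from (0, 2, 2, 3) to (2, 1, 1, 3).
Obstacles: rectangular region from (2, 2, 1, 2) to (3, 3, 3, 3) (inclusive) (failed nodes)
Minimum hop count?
4
(one shortest path: (0, 2, 2, 3) → (1, 2, 2, 3) → (1, 1, 2, 3) → (2, 1, 2, 3) → (2, 1, 1, 3))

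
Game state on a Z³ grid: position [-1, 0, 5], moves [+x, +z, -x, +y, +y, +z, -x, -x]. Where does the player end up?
(-3, 2, 7)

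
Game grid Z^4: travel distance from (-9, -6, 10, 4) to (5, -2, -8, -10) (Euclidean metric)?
27.0555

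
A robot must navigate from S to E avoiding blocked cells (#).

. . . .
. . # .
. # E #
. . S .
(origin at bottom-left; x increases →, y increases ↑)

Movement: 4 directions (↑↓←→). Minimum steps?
1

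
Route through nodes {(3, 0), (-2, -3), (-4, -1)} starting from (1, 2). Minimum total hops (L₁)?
16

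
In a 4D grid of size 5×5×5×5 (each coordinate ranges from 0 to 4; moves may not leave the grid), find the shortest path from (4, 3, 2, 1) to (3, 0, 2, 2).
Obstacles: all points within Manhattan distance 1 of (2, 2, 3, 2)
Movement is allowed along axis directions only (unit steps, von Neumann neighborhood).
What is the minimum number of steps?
5
(one shortest path: (4, 3, 2, 1) → (3, 3, 2, 1) → (3, 2, 2, 1) → (3, 1, 2, 1) → (3, 0, 2, 1) → (3, 0, 2, 2))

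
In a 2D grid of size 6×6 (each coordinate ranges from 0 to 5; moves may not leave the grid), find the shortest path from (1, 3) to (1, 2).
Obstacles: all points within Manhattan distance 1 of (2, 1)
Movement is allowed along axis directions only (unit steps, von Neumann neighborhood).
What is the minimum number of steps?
1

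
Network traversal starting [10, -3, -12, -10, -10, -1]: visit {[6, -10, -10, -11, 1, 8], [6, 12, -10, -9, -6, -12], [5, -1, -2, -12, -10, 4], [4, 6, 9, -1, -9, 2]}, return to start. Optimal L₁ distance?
190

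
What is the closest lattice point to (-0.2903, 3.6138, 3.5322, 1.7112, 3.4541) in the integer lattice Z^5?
(0, 4, 4, 2, 3)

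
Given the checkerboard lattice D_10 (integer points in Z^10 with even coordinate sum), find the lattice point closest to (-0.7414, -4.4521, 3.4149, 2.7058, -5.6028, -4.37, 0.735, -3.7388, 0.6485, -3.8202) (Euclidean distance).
(-1, -5, 3, 3, -6, -4, 1, -4, 1, -4)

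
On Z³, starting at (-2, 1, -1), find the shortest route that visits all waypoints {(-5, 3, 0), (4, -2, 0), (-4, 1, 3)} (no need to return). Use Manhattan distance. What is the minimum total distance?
26
(one optimal route: (-2, 1, -1) → (-5, 3, 0) → (-4, 1, 3) → (4, -2, 0))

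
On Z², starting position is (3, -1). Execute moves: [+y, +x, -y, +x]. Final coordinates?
(5, -1)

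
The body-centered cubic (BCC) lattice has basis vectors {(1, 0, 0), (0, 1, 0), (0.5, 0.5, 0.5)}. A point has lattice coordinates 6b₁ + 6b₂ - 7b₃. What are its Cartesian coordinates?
(2.5, 2.5, -3.5)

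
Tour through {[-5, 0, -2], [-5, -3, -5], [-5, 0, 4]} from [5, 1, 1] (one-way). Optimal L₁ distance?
26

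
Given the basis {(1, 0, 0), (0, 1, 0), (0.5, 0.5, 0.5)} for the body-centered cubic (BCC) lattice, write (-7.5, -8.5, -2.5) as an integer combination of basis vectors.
-5b₁ - 6b₂ - 5b₃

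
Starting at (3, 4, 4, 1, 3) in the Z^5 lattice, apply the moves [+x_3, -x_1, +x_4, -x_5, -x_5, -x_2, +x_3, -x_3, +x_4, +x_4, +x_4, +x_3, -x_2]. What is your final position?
(2, 2, 6, 5, 1)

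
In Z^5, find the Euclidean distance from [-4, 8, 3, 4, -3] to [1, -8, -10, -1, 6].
23.5797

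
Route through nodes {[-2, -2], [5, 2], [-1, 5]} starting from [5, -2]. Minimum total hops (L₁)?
21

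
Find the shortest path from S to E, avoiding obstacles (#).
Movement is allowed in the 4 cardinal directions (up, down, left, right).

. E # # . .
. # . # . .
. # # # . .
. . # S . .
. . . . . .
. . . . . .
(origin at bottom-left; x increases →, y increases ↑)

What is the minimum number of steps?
9
(one shortest path: (3, 2) → (3, 1) → (2, 1) → (1, 1) → (0, 1) → (0, 2) → (0, 3) → (0, 4) → (0, 5) → (1, 5))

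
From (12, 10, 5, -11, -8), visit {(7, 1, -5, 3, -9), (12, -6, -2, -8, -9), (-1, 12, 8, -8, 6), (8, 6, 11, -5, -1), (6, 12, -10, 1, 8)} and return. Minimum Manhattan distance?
180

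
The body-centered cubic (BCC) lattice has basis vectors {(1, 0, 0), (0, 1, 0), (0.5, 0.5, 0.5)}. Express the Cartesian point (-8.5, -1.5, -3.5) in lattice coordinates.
-5b₁ + 2b₂ - 7b₃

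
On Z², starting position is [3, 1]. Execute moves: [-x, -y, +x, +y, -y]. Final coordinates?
(3, 0)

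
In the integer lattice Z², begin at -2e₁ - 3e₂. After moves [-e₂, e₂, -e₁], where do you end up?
(-3, -3)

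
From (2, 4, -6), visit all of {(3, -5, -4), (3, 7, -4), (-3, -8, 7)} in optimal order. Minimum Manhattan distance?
38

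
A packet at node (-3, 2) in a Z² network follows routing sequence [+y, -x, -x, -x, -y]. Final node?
(-6, 2)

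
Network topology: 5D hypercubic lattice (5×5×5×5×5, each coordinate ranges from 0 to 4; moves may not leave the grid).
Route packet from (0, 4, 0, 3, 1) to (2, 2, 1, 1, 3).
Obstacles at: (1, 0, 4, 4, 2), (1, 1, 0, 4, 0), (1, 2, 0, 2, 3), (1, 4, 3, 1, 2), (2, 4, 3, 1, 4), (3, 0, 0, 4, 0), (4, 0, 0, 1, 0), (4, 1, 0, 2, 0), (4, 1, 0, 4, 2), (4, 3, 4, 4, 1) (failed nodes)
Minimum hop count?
9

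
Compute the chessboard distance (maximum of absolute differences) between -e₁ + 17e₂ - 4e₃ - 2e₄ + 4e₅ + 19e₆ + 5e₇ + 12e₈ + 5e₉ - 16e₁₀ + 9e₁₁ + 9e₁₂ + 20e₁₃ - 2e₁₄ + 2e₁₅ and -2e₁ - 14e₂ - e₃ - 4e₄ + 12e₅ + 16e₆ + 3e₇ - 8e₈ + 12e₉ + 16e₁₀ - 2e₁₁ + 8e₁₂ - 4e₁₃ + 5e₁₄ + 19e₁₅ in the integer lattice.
32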